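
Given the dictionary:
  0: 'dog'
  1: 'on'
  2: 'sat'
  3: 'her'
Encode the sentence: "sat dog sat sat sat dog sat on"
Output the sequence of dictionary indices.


Look up each word in the dictionary:
  'sat' -> 2
  'dog' -> 0
  'sat' -> 2
  'sat' -> 2
  'sat' -> 2
  'dog' -> 0
  'sat' -> 2
  'on' -> 1

Encoded: [2, 0, 2, 2, 2, 0, 2, 1]


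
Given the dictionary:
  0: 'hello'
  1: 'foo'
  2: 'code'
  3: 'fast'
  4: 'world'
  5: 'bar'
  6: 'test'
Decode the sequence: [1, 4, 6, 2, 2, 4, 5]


Look up each index in the dictionary:
  1 -> 'foo'
  4 -> 'world'
  6 -> 'test'
  2 -> 'code'
  2 -> 'code'
  4 -> 'world'
  5 -> 'bar'

Decoded: "foo world test code code world bar"


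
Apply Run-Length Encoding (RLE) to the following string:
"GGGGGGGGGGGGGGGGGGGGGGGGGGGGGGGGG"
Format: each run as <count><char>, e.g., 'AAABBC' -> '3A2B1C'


Scanning runs left to right:
  i=0: run of 'G' x 33 -> '33G'

RLE = 33G


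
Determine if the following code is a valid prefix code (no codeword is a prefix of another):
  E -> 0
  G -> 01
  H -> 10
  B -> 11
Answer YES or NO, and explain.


Checking each pair (does one codeword prefix another?):
  E='0' vs G='01': prefix -- VIOLATION

NO -- this is NOT a valid prefix code. E (0) is a prefix of G (01).


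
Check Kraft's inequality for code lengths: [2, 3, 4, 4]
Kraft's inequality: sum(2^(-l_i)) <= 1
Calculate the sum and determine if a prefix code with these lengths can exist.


Sum = 2^(-2) + 2^(-3) + 2^(-4) + 2^(-4)
    = 0.25 + 0.125 + 0.0625 + 0.0625
    = 8/16 = 0.5
Since 0.5 <= 1, Kraft's inequality IS satisfied.
A prefix code with these lengths CAN exist.

Kraft sum = 0.5. Satisfied.


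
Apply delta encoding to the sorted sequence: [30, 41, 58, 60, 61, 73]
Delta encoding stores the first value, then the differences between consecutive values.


First value: 30
Deltas:
  41 - 30 = 11
  58 - 41 = 17
  60 - 58 = 2
  61 - 60 = 1
  73 - 61 = 12


Delta encoded: [30, 11, 17, 2, 1, 12]


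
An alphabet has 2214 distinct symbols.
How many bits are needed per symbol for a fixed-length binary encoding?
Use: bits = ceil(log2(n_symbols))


log2(2214) = 11.1124
Bracket: 2^11 = 2048 < 2214 <= 2^12 = 4096
So ceil(log2(2214)) = 12

bits = ceil(log2(2214)) = ceil(11.1124) = 12 bits


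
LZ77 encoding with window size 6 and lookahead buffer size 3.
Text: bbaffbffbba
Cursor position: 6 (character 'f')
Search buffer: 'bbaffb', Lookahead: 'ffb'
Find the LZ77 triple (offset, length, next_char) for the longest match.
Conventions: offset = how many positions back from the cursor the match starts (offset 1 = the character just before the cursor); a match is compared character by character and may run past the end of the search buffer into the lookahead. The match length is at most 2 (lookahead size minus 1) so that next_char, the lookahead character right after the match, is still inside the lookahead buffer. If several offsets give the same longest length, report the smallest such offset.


Try each offset into the search buffer:
  offset=1 (pos 5, char 'b'): match length 0
  offset=2 (pos 4, char 'f'): match length 1
  offset=3 (pos 3, char 'f'): match length 2
  offset=4 (pos 2, char 'a'): match length 0
  offset=5 (pos 1, char 'b'): match length 0
  offset=6 (pos 0, char 'b'): match length 0
Longest match has length 2 at offset 3.
next_char = character at position 6 + 2 = 8 -> 'b'

Best match: offset=3, length=2 (matching 'ff' starting at position 3)
LZ77 triple: (3, 2, 'b')


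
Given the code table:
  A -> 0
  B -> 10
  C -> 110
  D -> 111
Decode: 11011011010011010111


Decoding:
110 -> C
110 -> C
110 -> C
10 -> B
0 -> A
110 -> C
10 -> B
111 -> D


Result: CCCBACBD


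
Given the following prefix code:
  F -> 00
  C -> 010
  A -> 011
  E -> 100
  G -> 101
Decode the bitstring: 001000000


Decoding step by step:
Bits 00 -> F
Bits 100 -> E
Bits 00 -> F
Bits 00 -> F


Decoded message: FEFF


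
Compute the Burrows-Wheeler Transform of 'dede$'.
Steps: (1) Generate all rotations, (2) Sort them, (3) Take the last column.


Rotations (sorted):
  0: $dede -> last char: e
  1: de$de -> last char: e
  2: dede$ -> last char: $
  3: e$ded -> last char: d
  4: ede$d -> last char: d


BWT = ee$dd


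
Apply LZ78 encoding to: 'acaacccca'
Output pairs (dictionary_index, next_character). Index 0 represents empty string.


LZ78 encoding steps:
Dictionary: {0: ''}
Step 1: w='' (idx 0), next='a' -> output (0, 'a'), add 'a' as idx 1
Step 2: w='' (idx 0), next='c' -> output (0, 'c'), add 'c' as idx 2
Step 3: w='a' (idx 1), next='a' -> output (1, 'a'), add 'aa' as idx 3
Step 4: w='c' (idx 2), next='c' -> output (2, 'c'), add 'cc' as idx 4
Step 5: w='cc' (idx 4), next='a' -> output (4, 'a'), add 'cca' as idx 5


Encoded: [(0, 'a'), (0, 'c'), (1, 'a'), (2, 'c'), (4, 'a')]


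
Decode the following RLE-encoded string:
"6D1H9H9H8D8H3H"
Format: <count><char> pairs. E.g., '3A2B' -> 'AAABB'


Expanding each <count><char> pair:
  6D -> 'DDDDDD'
  1H -> 'H'
  9H -> 'HHHHHHHHH'
  9H -> 'HHHHHHHHH'
  8D -> 'DDDDDDDD'
  8H -> 'HHHHHHHH'
  3H -> 'HHH'

Decoded = DDDDDDHHHHHHHHHHHHHHHHHHHDDDDDDDDHHHHHHHHHHH


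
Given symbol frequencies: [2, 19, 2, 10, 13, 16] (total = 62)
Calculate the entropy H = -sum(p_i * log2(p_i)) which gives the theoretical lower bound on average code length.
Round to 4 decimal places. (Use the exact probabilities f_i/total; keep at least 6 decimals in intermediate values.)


Per-symbol terms -p_i * log2(p_i) with p_i = f_i/62:
  p = 2/62 = 0.032258: log2(p) = -4.954196, -p*log2(p) = 0.159813
  p = 19/62 = 0.306452: log2(p) = -1.706269, -p*log2(p) = 0.522889
  p = 2/62 = 0.032258: log2(p) = -4.954196, -p*log2(p) = 0.159813
  p = 10/62 = 0.161290: log2(p) = -2.632268, -p*log2(p) = 0.424559
  p = 13/62 = 0.209677: log2(p) = -2.253757, -p*log2(p) = 0.472562
  p = 16/62 = 0.258065: log2(p) = -1.954196, -p*log2(p) = 0.504309
H = 0.159813 + 0.522889 + 0.159813 + 0.424559 + 0.472562 + 0.504309 = 2.243945

H = 2.2439 bits/symbol


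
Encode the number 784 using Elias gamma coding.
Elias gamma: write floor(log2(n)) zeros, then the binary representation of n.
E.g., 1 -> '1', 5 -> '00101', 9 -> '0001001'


num_bits = floor(log2(784)) + 1 = 10
leading_zeros = num_bits - 1 = 9
binary(784) = 1100010000

Elias gamma(784) = '000000000' + '1100010000' = 0000000001100010000 (19 bits)


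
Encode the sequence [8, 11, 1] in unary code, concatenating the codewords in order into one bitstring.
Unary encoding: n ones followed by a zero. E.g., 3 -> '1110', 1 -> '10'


Encode each number as n ones followed by a terminating 0:
  8 -> 111111110 (9 bits)
  11 -> 111111111110 (12 bits)
  1 -> 10 (2 bits)
Total length = 9 + 12 + 2 = 23 bits.

Unary([8, 11, 1]) = 11111111011111111111010 (23 bits)


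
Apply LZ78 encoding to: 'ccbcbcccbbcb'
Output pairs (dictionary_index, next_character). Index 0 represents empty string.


LZ78 encoding steps:
Dictionary: {0: ''}
Step 1: w='' (idx 0), next='c' -> output (0, 'c'), add 'c' as idx 1
Step 2: w='c' (idx 1), next='b' -> output (1, 'b'), add 'cb' as idx 2
Step 3: w='cb' (idx 2), next='c' -> output (2, 'c'), add 'cbc' as idx 3
Step 4: w='c' (idx 1), next='c' -> output (1, 'c'), add 'cc' as idx 4
Step 5: w='' (idx 0), next='b' -> output (0, 'b'), add 'b' as idx 5
Step 6: w='b' (idx 5), next='c' -> output (5, 'c'), add 'bc' as idx 6
Step 7: w='b' (idx 5), end of input -> output (5, '')


Encoded: [(0, 'c'), (1, 'b'), (2, 'c'), (1, 'c'), (0, 'b'), (5, 'c'), (5, '')]


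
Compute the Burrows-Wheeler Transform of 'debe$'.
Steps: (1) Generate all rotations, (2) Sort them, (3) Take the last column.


Rotations (sorted):
  0: $debe -> last char: e
  1: be$de -> last char: e
  2: debe$ -> last char: $
  3: e$deb -> last char: b
  4: ebe$d -> last char: d


BWT = ee$bd


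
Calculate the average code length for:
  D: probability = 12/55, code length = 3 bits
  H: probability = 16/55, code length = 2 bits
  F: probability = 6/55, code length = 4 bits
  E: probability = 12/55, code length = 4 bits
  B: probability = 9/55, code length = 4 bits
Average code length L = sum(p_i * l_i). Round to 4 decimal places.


Weighted contributions p_i * l_i:
  D: (12/55) * 3 = 36/55
  H: (16/55) * 2 = 32/55
  F: (6/55) * 4 = 24/55
  E: (12/55) * 4 = 48/55
  B: (9/55) * 4 = 36/55
Sum = (36 + 32 + 24 + 48 + 36)/55 = 176/55

L = 176/55 = 3.2000 bits/symbol


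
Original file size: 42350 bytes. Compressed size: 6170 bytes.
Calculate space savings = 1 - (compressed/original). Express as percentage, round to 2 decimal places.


ratio = compressed/original = 6170/42350 = 0.145691
savings = 1 - ratio = 1 - 0.145691 = 0.854309
as a percentage: 0.854309 * 100 = 85.43%

Space savings = 1 - 6170/42350 = 85.43%


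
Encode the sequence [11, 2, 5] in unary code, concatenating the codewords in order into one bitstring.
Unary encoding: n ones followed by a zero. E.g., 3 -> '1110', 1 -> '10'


Encode each number as n ones followed by a terminating 0:
  11 -> 111111111110 (12 bits)
  2 -> 110 (3 bits)
  5 -> 111110 (6 bits)
Total length = 12 + 3 + 6 = 21 bits.

Unary([11, 2, 5]) = 111111111110110111110 (21 bits)


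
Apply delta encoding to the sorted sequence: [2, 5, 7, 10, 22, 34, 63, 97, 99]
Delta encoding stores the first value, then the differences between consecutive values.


First value: 2
Deltas:
  5 - 2 = 3
  7 - 5 = 2
  10 - 7 = 3
  22 - 10 = 12
  34 - 22 = 12
  63 - 34 = 29
  97 - 63 = 34
  99 - 97 = 2


Delta encoded: [2, 3, 2, 3, 12, 12, 29, 34, 2]


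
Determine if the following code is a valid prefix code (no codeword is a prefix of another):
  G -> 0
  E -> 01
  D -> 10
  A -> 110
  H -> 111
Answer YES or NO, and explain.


Checking each pair (does one codeword prefix another?):
  G='0' vs E='01': prefix -- VIOLATION

NO -- this is NOT a valid prefix code. G (0) is a prefix of E (01).


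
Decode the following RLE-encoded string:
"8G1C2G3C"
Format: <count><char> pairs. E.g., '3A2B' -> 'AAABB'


Expanding each <count><char> pair:
  8G -> 'GGGGGGGG'
  1C -> 'C'
  2G -> 'GG'
  3C -> 'CCC'

Decoded = GGGGGGGGCGGCCC


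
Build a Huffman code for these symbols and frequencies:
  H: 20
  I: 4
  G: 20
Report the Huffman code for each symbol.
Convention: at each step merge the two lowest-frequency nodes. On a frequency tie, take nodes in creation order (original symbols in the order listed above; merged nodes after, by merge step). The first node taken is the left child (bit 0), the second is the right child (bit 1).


Huffman tree construction:
Step 1: Merge I(4) + H(20) = 24
Step 2: Merge G(20) + (I+H)(24) = 44
Read each symbol's code off the tree from the root (left child = 0, right child = 1).

Codes:
  H: 11 (length 2)
  I: 10 (length 2)
  G: 0 (length 1)
Average code length: 68/44 = 1.5455 bits/symbol


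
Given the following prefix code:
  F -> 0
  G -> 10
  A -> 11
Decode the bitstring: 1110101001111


Decoding step by step:
Bits 11 -> A
Bits 10 -> G
Bits 10 -> G
Bits 10 -> G
Bits 0 -> F
Bits 11 -> A
Bits 11 -> A


Decoded message: AGGGFAA


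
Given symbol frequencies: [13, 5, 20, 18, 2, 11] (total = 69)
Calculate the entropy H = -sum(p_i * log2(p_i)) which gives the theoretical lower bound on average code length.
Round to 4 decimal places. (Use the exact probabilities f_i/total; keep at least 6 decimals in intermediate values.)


Per-symbol terms -p_i * log2(p_i) with p_i = f_i/69:
  p = 13/69 = 0.188406: log2(p) = -2.408085, -p*log2(p) = 0.453697
  p = 5/69 = 0.072464: log2(p) = -3.786596, -p*log2(p) = 0.274391
  p = 20/69 = 0.289855: log2(p) = -1.786596, -p*log2(p) = 0.517854
  p = 18/69 = 0.260870: log2(p) = -1.938599, -p*log2(p) = 0.505722
  p = 2/69 = 0.028986: log2(p) = -5.108524, -p*log2(p) = 0.148073
  p = 11/69 = 0.159420: log2(p) = -2.649093, -p*log2(p) = 0.422319
H = 0.453697 + 0.274391 + 0.517854 + 0.505722 + 0.148073 + 0.422319 = 2.322056

H = 2.3221 bits/symbol


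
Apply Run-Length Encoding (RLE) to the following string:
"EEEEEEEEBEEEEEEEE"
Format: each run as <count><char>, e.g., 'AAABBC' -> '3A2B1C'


Scanning runs left to right:
  i=0: run of 'E' x 8 -> '8E'
  i=8: run of 'B' x 1 -> '1B'
  i=9: run of 'E' x 8 -> '8E'

RLE = 8E1B8E


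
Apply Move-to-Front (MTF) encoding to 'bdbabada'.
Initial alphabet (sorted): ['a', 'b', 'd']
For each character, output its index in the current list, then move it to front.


MTF encoding:
'b': index 1 in ['a', 'b', 'd'] -> ['b', 'a', 'd']
'd': index 2 in ['b', 'a', 'd'] -> ['d', 'b', 'a']
'b': index 1 in ['d', 'b', 'a'] -> ['b', 'd', 'a']
'a': index 2 in ['b', 'd', 'a'] -> ['a', 'b', 'd']
'b': index 1 in ['a', 'b', 'd'] -> ['b', 'a', 'd']
'a': index 1 in ['b', 'a', 'd'] -> ['a', 'b', 'd']
'd': index 2 in ['a', 'b', 'd'] -> ['d', 'a', 'b']
'a': index 1 in ['d', 'a', 'b'] -> ['a', 'd', 'b']


Output: [1, 2, 1, 2, 1, 1, 2, 1]


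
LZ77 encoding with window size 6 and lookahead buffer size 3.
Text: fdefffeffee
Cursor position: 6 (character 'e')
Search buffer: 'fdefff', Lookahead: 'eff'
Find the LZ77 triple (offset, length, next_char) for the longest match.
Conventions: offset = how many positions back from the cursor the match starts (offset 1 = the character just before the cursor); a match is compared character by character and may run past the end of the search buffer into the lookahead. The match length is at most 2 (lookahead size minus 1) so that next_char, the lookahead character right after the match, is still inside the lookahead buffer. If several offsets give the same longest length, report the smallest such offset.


Try each offset into the search buffer:
  offset=1 (pos 5, char 'f'): match length 0
  offset=2 (pos 4, char 'f'): match length 0
  offset=3 (pos 3, char 'f'): match length 0
  offset=4 (pos 2, char 'e'): match length 2
  offset=5 (pos 1, char 'd'): match length 0
  offset=6 (pos 0, char 'f'): match length 0
Longest match has length 2 at offset 4.
next_char = character at position 6 + 2 = 8 -> 'f'

Best match: offset=4, length=2 (matching 'ef' starting at position 2)
LZ77 triple: (4, 2, 'f')


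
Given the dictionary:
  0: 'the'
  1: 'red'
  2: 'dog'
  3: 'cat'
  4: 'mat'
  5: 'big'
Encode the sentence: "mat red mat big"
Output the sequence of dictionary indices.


Look up each word in the dictionary:
  'mat' -> 4
  'red' -> 1
  'mat' -> 4
  'big' -> 5

Encoded: [4, 1, 4, 5]


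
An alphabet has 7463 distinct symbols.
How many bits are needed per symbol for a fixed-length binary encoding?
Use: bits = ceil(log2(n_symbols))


log2(7463) = 12.8655
Bracket: 2^12 = 4096 < 7463 <= 2^13 = 8192
So ceil(log2(7463)) = 13

bits = ceil(log2(7463)) = ceil(12.8655) = 13 bits


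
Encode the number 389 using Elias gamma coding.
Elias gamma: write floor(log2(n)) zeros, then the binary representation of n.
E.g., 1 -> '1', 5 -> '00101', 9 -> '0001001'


num_bits = floor(log2(389)) + 1 = 9
leading_zeros = num_bits - 1 = 8
binary(389) = 110000101

Elias gamma(389) = '00000000' + '110000101' = 00000000110000101 (17 bits)


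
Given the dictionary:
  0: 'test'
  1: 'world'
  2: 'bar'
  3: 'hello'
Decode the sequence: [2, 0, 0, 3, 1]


Look up each index in the dictionary:
  2 -> 'bar'
  0 -> 'test'
  0 -> 'test'
  3 -> 'hello'
  1 -> 'world'

Decoded: "bar test test hello world"


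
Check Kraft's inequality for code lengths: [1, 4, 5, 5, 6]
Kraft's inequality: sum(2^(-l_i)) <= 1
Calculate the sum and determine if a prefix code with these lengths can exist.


Sum = 2^(-1) + 2^(-4) + 2^(-5) + 2^(-5) + 2^(-6)
    = 0.5 + 0.0625 + 0.03125 + 0.03125 + 0.015625
    = 41/64 = 0.640625
Since 0.640625 <= 1, Kraft's inequality IS satisfied.
A prefix code with these lengths CAN exist.

Kraft sum = 0.640625. Satisfied.


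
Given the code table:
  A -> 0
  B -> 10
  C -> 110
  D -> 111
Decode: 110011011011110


Decoding:
110 -> C
0 -> A
110 -> C
110 -> C
111 -> D
10 -> B


Result: CACCDB


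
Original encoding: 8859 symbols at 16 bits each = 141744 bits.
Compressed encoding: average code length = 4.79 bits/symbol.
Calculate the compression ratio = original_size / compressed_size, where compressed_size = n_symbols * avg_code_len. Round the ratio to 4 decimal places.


original_size = n_symbols * orig_bits = 8859 * 16 = 141744 bits
compressed_size = n_symbols * avg_code_len = 8859 * 4.79 = 42434.61 bits
ratio = original_size / compressed_size = 141744 / 42434.61 = 3.3403

Compression ratio = 3.3403


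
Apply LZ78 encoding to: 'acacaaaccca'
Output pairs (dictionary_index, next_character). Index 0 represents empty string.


LZ78 encoding steps:
Dictionary: {0: ''}
Step 1: w='' (idx 0), next='a' -> output (0, 'a'), add 'a' as idx 1
Step 2: w='' (idx 0), next='c' -> output (0, 'c'), add 'c' as idx 2
Step 3: w='a' (idx 1), next='c' -> output (1, 'c'), add 'ac' as idx 3
Step 4: w='a' (idx 1), next='a' -> output (1, 'a'), add 'aa' as idx 4
Step 5: w='ac' (idx 3), next='c' -> output (3, 'c'), add 'acc' as idx 5
Step 6: w='c' (idx 2), next='a' -> output (2, 'a'), add 'ca' as idx 6


Encoded: [(0, 'a'), (0, 'c'), (1, 'c'), (1, 'a'), (3, 'c'), (2, 'a')]


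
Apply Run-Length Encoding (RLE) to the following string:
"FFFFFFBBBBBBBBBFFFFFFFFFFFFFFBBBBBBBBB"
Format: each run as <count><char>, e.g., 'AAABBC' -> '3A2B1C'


Scanning runs left to right:
  i=0: run of 'F' x 6 -> '6F'
  i=6: run of 'B' x 9 -> '9B'
  i=15: run of 'F' x 14 -> '14F'
  i=29: run of 'B' x 9 -> '9B'

RLE = 6F9B14F9B


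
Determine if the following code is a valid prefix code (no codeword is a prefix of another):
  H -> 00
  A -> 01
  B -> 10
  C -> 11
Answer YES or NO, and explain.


Checking each pair (does one codeword prefix another?):
  H='00' vs A='01': no prefix
  H='00' vs B='10': no prefix
  H='00' vs C='11': no prefix
  A='01' vs H='00': no prefix
  A='01' vs B='10': no prefix
  A='01' vs C='11': no prefix
  B='10' vs H='00': no prefix
  B='10' vs A='01': no prefix
  B='10' vs C='11': no prefix
  C='11' vs H='00': no prefix
  C='11' vs A='01': no prefix
  C='11' vs B='10': no prefix
No violation found over all pairs.

YES -- this is a valid prefix code. No codeword is a prefix of any other codeword.


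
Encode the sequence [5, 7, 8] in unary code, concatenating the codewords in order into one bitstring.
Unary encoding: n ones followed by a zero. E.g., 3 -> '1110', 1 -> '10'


Encode each number as n ones followed by a terminating 0:
  5 -> 111110 (6 bits)
  7 -> 11111110 (8 bits)
  8 -> 111111110 (9 bits)
Total length = 6 + 8 + 9 = 23 bits.

Unary([5, 7, 8]) = 11111011111110111111110 (23 bits)


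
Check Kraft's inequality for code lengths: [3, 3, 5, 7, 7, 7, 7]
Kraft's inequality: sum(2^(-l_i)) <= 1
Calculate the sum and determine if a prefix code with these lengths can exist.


Sum = 2^(-3) + 2^(-3) + 2^(-5) + 2^(-7) + 2^(-7) + 2^(-7) + 2^(-7)
    = 0.125 + 0.125 + 0.03125 + 0.0078125 + 0.0078125 + 0.0078125 + 0.0078125
    = 40/128 = 0.3125
Since 0.3125 <= 1, Kraft's inequality IS satisfied.
A prefix code with these lengths CAN exist.

Kraft sum = 0.3125. Satisfied.


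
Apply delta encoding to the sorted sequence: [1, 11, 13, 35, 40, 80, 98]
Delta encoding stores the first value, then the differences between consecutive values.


First value: 1
Deltas:
  11 - 1 = 10
  13 - 11 = 2
  35 - 13 = 22
  40 - 35 = 5
  80 - 40 = 40
  98 - 80 = 18


Delta encoded: [1, 10, 2, 22, 5, 40, 18]


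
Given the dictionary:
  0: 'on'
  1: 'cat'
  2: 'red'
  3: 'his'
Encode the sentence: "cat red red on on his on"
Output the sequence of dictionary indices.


Look up each word in the dictionary:
  'cat' -> 1
  'red' -> 2
  'red' -> 2
  'on' -> 0
  'on' -> 0
  'his' -> 3
  'on' -> 0

Encoded: [1, 2, 2, 0, 0, 3, 0]


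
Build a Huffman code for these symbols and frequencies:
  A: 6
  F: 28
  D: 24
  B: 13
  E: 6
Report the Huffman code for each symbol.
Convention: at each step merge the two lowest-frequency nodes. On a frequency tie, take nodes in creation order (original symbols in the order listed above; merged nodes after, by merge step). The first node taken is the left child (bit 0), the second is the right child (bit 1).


Huffman tree construction:
Step 1: Merge A(6) + E(6) = 12
Step 2: Merge (A+E)(12) + B(13) = 25
Step 3: Merge D(24) + ((A+E)+B)(25) = 49
Step 4: Merge F(28) + (D+((A+E)+B))(49) = 77
Read each symbol's code off the tree from the root (left child = 0, right child = 1).

Codes:
  A: 1100 (length 4)
  F: 0 (length 1)
  D: 10 (length 2)
  B: 111 (length 3)
  E: 1101 (length 4)
Average code length: 163/77 = 2.1169 bits/symbol


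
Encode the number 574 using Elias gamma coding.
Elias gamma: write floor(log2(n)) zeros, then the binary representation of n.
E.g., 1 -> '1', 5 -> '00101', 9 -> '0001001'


num_bits = floor(log2(574)) + 1 = 10
leading_zeros = num_bits - 1 = 9
binary(574) = 1000111110

Elias gamma(574) = '000000000' + '1000111110' = 0000000001000111110 (19 bits)


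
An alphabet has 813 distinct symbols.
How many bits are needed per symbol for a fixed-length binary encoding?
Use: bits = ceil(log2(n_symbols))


log2(813) = 9.6671
Bracket: 2^9 = 512 < 813 <= 2^10 = 1024
So ceil(log2(813)) = 10

bits = ceil(log2(813)) = ceil(9.6671) = 10 bits


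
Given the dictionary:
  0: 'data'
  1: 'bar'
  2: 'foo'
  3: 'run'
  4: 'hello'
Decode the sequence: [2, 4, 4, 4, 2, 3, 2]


Look up each index in the dictionary:
  2 -> 'foo'
  4 -> 'hello'
  4 -> 'hello'
  4 -> 'hello'
  2 -> 'foo'
  3 -> 'run'
  2 -> 'foo'

Decoded: "foo hello hello hello foo run foo"


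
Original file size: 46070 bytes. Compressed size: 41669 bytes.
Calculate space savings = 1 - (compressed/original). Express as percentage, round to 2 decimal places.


ratio = compressed/original = 41669/46070 = 0.904471
savings = 1 - ratio = 1 - 0.904471 = 0.095529
as a percentage: 0.095529 * 100 = 9.55%

Space savings = 1 - 41669/46070 = 9.55%


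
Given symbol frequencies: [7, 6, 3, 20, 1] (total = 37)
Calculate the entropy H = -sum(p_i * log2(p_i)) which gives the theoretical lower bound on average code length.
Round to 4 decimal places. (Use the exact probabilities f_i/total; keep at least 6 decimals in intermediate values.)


Per-symbol terms -p_i * log2(p_i) with p_i = f_i/37:
  p = 7/37 = 0.189189: log2(p) = -2.402098, -p*log2(p) = 0.454451
  p = 6/37 = 0.162162: log2(p) = -2.624491, -p*log2(p) = 0.425593
  p = 3/37 = 0.081081: log2(p) = -3.624491, -p*log2(p) = 0.293878
  p = 20/37 = 0.540541: log2(p) = -0.887525, -p*log2(p) = 0.479743
  p = 1/37 = 0.027027: log2(p) = -5.209453, -p*log2(p) = 0.140796
H = 0.454451 + 0.425593 + 0.293878 + 0.479743 + 0.140796 = 1.794461

H = 1.7945 bits/symbol


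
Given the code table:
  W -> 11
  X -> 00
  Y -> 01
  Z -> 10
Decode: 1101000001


Decoding:
11 -> W
01 -> Y
00 -> X
00 -> X
01 -> Y


Result: WYXXY


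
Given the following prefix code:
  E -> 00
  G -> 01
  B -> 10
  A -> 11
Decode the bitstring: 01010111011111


Decoding step by step:
Bits 01 -> G
Bits 01 -> G
Bits 01 -> G
Bits 11 -> A
Bits 01 -> G
Bits 11 -> A
Bits 11 -> A


Decoded message: GGGAGAA


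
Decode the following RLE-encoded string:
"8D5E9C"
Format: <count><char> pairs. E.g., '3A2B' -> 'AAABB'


Expanding each <count><char> pair:
  8D -> 'DDDDDDDD'
  5E -> 'EEEEE'
  9C -> 'CCCCCCCCC'

Decoded = DDDDDDDDEEEEECCCCCCCCC


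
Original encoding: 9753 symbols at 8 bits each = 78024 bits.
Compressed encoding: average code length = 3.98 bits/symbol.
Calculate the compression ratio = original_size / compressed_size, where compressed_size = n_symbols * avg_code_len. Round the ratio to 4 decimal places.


original_size = n_symbols * orig_bits = 9753 * 8 = 78024 bits
compressed_size = n_symbols * avg_code_len = 9753 * 3.98 = 38816.94 bits
ratio = original_size / compressed_size = 78024 / 38816.94 = 2.0101

Compression ratio = 2.0101


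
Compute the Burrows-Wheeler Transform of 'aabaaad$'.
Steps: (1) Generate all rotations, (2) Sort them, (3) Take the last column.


Rotations (sorted):
  0: $aabaaad -> last char: d
  1: aaad$aab -> last char: b
  2: aabaaad$ -> last char: $
  3: aad$aaba -> last char: a
  4: abaaad$a -> last char: a
  5: ad$aabaa -> last char: a
  6: baaad$aa -> last char: a
  7: d$aabaaa -> last char: a


BWT = db$aaaaa


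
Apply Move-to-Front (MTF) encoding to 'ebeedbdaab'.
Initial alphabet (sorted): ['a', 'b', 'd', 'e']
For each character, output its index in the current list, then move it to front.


MTF encoding:
'e': index 3 in ['a', 'b', 'd', 'e'] -> ['e', 'a', 'b', 'd']
'b': index 2 in ['e', 'a', 'b', 'd'] -> ['b', 'e', 'a', 'd']
'e': index 1 in ['b', 'e', 'a', 'd'] -> ['e', 'b', 'a', 'd']
'e': index 0 in ['e', 'b', 'a', 'd'] -> ['e', 'b', 'a', 'd']
'd': index 3 in ['e', 'b', 'a', 'd'] -> ['d', 'e', 'b', 'a']
'b': index 2 in ['d', 'e', 'b', 'a'] -> ['b', 'd', 'e', 'a']
'd': index 1 in ['b', 'd', 'e', 'a'] -> ['d', 'b', 'e', 'a']
'a': index 3 in ['d', 'b', 'e', 'a'] -> ['a', 'd', 'b', 'e']
'a': index 0 in ['a', 'd', 'b', 'e'] -> ['a', 'd', 'b', 'e']
'b': index 2 in ['a', 'd', 'b', 'e'] -> ['b', 'a', 'd', 'e']


Output: [3, 2, 1, 0, 3, 2, 1, 3, 0, 2]


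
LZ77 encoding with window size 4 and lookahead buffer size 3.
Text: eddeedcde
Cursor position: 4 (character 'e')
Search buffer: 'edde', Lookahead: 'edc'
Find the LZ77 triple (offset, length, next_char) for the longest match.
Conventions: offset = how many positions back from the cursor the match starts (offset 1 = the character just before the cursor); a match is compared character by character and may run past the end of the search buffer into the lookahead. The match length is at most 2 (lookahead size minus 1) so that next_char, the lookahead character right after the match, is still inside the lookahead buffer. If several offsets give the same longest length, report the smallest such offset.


Try each offset into the search buffer:
  offset=1 (pos 3, char 'e'): match length 1
  offset=2 (pos 2, char 'd'): match length 0
  offset=3 (pos 1, char 'd'): match length 0
  offset=4 (pos 0, char 'e'): match length 2
Longest match has length 2 at offset 4.
next_char = character at position 4 + 2 = 6 -> 'c'

Best match: offset=4, length=2 (matching 'ed' starting at position 0)
LZ77 triple: (4, 2, 'c')


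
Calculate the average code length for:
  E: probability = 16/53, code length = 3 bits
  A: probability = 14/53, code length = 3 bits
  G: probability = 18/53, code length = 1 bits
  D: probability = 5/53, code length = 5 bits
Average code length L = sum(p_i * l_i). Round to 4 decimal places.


Weighted contributions p_i * l_i:
  E: (16/53) * 3 = 48/53
  A: (14/53) * 3 = 42/53
  G: (18/53) * 1 = 18/53
  D: (5/53) * 5 = 25/53
Sum = (48 + 42 + 18 + 25)/53 = 133/53

L = 133/53 = 2.5094 bits/symbol


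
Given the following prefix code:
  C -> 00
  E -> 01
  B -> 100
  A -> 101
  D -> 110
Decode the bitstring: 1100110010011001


Decoding step by step:
Bits 110 -> D
Bits 01 -> E
Bits 100 -> B
Bits 100 -> B
Bits 110 -> D
Bits 01 -> E


Decoded message: DEBBDE


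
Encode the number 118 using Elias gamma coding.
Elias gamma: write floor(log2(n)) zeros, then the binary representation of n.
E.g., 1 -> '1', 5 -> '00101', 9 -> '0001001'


num_bits = floor(log2(118)) + 1 = 7
leading_zeros = num_bits - 1 = 6
binary(118) = 1110110

Elias gamma(118) = '000000' + '1110110' = 0000001110110 (13 bits)


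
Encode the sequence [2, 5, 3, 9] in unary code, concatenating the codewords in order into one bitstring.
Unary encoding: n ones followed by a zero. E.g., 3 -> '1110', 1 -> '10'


Encode each number as n ones followed by a terminating 0:
  2 -> 110 (3 bits)
  5 -> 111110 (6 bits)
  3 -> 1110 (4 bits)
  9 -> 1111111110 (10 bits)
Total length = 3 + 6 + 4 + 10 = 23 bits.

Unary([2, 5, 3, 9]) = 11011111011101111111110 (23 bits)


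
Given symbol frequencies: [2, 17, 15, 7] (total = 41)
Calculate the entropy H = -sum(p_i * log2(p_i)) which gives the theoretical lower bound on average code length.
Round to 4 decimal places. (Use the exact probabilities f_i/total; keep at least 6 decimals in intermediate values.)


Per-symbol terms -p_i * log2(p_i) with p_i = f_i/41:
  p = 2/41 = 0.048780: log2(p) = -4.357552, -p*log2(p) = 0.212564
  p = 17/41 = 0.414634: log2(p) = -1.270089, -p*log2(p) = 0.526622
  p = 15/41 = 0.365854: log2(p) = -1.450661, -p*log2(p) = 0.530730
  p = 7/41 = 0.170732: log2(p) = -2.550197, -p*log2(p) = 0.435400
H = 0.212564 + 0.526622 + 0.530730 + 0.435400 = 1.705316

H = 1.7053 bits/symbol


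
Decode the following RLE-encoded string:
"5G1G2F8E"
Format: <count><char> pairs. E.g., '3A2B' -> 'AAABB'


Expanding each <count><char> pair:
  5G -> 'GGGGG'
  1G -> 'G'
  2F -> 'FF'
  8E -> 'EEEEEEEE'

Decoded = GGGGGGFFEEEEEEEE


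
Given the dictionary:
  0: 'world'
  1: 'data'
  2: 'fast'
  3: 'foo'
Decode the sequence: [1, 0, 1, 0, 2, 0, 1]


Look up each index in the dictionary:
  1 -> 'data'
  0 -> 'world'
  1 -> 'data'
  0 -> 'world'
  2 -> 'fast'
  0 -> 'world'
  1 -> 'data'

Decoded: "data world data world fast world data"


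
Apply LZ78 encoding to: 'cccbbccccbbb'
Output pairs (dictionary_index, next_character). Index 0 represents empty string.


LZ78 encoding steps:
Dictionary: {0: ''}
Step 1: w='' (idx 0), next='c' -> output (0, 'c'), add 'c' as idx 1
Step 2: w='c' (idx 1), next='c' -> output (1, 'c'), add 'cc' as idx 2
Step 3: w='' (idx 0), next='b' -> output (0, 'b'), add 'b' as idx 3
Step 4: w='b' (idx 3), next='c' -> output (3, 'c'), add 'bc' as idx 4
Step 5: w='cc' (idx 2), next='c' -> output (2, 'c'), add 'ccc' as idx 5
Step 6: w='b' (idx 3), next='b' -> output (3, 'b'), add 'bb' as idx 6
Step 7: w='b' (idx 3), end of input -> output (3, '')


Encoded: [(0, 'c'), (1, 'c'), (0, 'b'), (3, 'c'), (2, 'c'), (3, 'b'), (3, '')]


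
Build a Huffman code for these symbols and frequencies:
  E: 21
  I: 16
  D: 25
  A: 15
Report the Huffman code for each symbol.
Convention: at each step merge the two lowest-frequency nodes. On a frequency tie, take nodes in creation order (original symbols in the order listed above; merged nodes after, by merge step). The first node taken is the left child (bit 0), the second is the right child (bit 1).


Huffman tree construction:
Step 1: Merge A(15) + I(16) = 31
Step 2: Merge E(21) + D(25) = 46
Step 3: Merge (A+I)(31) + (E+D)(46) = 77
Read each symbol's code off the tree from the root (left child = 0, right child = 1).

Codes:
  E: 10 (length 2)
  I: 01 (length 2)
  D: 11 (length 2)
  A: 00 (length 2)
Average code length: 154/77 = 2.0000 bits/symbol


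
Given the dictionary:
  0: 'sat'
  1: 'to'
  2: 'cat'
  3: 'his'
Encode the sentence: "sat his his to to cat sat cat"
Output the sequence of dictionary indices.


Look up each word in the dictionary:
  'sat' -> 0
  'his' -> 3
  'his' -> 3
  'to' -> 1
  'to' -> 1
  'cat' -> 2
  'sat' -> 0
  'cat' -> 2

Encoded: [0, 3, 3, 1, 1, 2, 0, 2]


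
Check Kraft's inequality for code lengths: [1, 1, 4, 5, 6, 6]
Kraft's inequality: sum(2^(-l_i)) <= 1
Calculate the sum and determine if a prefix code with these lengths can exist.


Sum = 2^(-1) + 2^(-1) + 2^(-4) + 2^(-5) + 2^(-6) + 2^(-6)
    = 0.5 + 0.5 + 0.0625 + 0.03125 + 0.015625 + 0.015625
    = 72/64 = 1.125
Since 1.125 > 1, Kraft's inequality is NOT satisfied.
A prefix code with these lengths CANNOT exist.

Kraft sum = 1.125. Not satisfied.


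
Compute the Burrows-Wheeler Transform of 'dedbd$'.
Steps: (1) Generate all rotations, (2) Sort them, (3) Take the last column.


Rotations (sorted):
  0: $dedbd -> last char: d
  1: bd$ded -> last char: d
  2: d$dedb -> last char: b
  3: dbd$de -> last char: e
  4: dedbd$ -> last char: $
  5: edbd$d -> last char: d


BWT = ddbe$d


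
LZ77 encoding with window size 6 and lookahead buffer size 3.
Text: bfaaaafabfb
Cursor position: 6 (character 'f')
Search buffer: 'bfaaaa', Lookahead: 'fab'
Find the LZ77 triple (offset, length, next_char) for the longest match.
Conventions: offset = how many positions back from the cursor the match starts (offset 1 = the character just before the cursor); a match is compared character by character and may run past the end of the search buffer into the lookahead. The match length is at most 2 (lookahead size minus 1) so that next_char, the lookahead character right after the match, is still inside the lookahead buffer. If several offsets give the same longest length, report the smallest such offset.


Try each offset into the search buffer:
  offset=1 (pos 5, char 'a'): match length 0
  offset=2 (pos 4, char 'a'): match length 0
  offset=3 (pos 3, char 'a'): match length 0
  offset=4 (pos 2, char 'a'): match length 0
  offset=5 (pos 1, char 'f'): match length 2
  offset=6 (pos 0, char 'b'): match length 0
Longest match has length 2 at offset 5.
next_char = character at position 6 + 2 = 8 -> 'b'

Best match: offset=5, length=2 (matching 'fa' starting at position 1)
LZ77 triple: (5, 2, 'b')


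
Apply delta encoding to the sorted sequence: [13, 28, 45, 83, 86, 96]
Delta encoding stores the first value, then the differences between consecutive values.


First value: 13
Deltas:
  28 - 13 = 15
  45 - 28 = 17
  83 - 45 = 38
  86 - 83 = 3
  96 - 86 = 10


Delta encoded: [13, 15, 17, 38, 3, 10]


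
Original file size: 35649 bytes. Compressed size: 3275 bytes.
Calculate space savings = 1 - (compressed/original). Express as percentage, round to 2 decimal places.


ratio = compressed/original = 3275/35649 = 0.091868
savings = 1 - ratio = 1 - 0.091868 = 0.908132
as a percentage: 0.908132 * 100 = 90.81%

Space savings = 1 - 3275/35649 = 90.81%


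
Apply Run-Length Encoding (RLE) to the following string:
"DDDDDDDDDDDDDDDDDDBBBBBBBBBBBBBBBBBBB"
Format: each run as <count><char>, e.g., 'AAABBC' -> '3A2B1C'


Scanning runs left to right:
  i=0: run of 'D' x 18 -> '18D'
  i=18: run of 'B' x 19 -> '19B'

RLE = 18D19B


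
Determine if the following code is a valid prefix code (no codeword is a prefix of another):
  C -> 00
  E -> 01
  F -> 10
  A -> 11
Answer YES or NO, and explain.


Checking each pair (does one codeword prefix another?):
  C='00' vs E='01': no prefix
  C='00' vs F='10': no prefix
  C='00' vs A='11': no prefix
  E='01' vs C='00': no prefix
  E='01' vs F='10': no prefix
  E='01' vs A='11': no prefix
  F='10' vs C='00': no prefix
  F='10' vs E='01': no prefix
  F='10' vs A='11': no prefix
  A='11' vs C='00': no prefix
  A='11' vs E='01': no prefix
  A='11' vs F='10': no prefix
No violation found over all pairs.

YES -- this is a valid prefix code. No codeword is a prefix of any other codeword.


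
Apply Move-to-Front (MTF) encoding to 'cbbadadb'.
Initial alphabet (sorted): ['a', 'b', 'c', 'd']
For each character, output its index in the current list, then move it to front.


MTF encoding:
'c': index 2 in ['a', 'b', 'c', 'd'] -> ['c', 'a', 'b', 'd']
'b': index 2 in ['c', 'a', 'b', 'd'] -> ['b', 'c', 'a', 'd']
'b': index 0 in ['b', 'c', 'a', 'd'] -> ['b', 'c', 'a', 'd']
'a': index 2 in ['b', 'c', 'a', 'd'] -> ['a', 'b', 'c', 'd']
'd': index 3 in ['a', 'b', 'c', 'd'] -> ['d', 'a', 'b', 'c']
'a': index 1 in ['d', 'a', 'b', 'c'] -> ['a', 'd', 'b', 'c']
'd': index 1 in ['a', 'd', 'b', 'c'] -> ['d', 'a', 'b', 'c']
'b': index 2 in ['d', 'a', 'b', 'c'] -> ['b', 'd', 'a', 'c']


Output: [2, 2, 0, 2, 3, 1, 1, 2]


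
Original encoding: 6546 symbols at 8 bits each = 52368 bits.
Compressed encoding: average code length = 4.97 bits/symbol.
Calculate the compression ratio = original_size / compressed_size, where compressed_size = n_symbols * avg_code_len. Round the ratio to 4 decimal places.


original_size = n_symbols * orig_bits = 6546 * 8 = 52368 bits
compressed_size = n_symbols * avg_code_len = 6546 * 4.97 = 32533.62 bits
ratio = original_size / compressed_size = 52368 / 32533.62 = 1.6097

Compression ratio = 1.6097


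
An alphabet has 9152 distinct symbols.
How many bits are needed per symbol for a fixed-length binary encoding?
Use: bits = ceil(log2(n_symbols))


log2(9152) = 13.1599
Bracket: 2^13 = 8192 < 9152 <= 2^14 = 16384
So ceil(log2(9152)) = 14

bits = ceil(log2(9152)) = ceil(13.1599) = 14 bits


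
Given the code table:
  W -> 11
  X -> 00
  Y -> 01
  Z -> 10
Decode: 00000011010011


Decoding:
00 -> X
00 -> X
00 -> X
11 -> W
01 -> Y
00 -> X
11 -> W


Result: XXXWYXW


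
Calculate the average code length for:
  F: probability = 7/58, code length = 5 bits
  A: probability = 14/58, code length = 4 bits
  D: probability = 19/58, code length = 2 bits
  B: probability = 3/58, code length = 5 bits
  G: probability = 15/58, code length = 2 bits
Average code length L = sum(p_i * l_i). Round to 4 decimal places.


Weighted contributions p_i * l_i:
  F: (7/58) * 5 = 35/58
  A: (14/58) * 4 = 56/58
  D: (19/58) * 2 = 38/58
  B: (3/58) * 5 = 15/58
  G: (15/58) * 2 = 30/58
Sum = (35 + 56 + 38 + 15 + 30)/58 = 174/58

L = 174/58 = 3.0000 bits/symbol


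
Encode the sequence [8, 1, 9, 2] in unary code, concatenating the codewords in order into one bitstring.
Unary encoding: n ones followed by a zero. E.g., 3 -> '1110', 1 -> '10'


Encode each number as n ones followed by a terminating 0:
  8 -> 111111110 (9 bits)
  1 -> 10 (2 bits)
  9 -> 1111111110 (10 bits)
  2 -> 110 (3 bits)
Total length = 9 + 2 + 10 + 3 = 24 bits.

Unary([8, 1, 9, 2]) = 111111110101111111110110 (24 bits)


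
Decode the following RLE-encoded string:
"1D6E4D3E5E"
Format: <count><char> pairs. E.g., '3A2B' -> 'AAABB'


Expanding each <count><char> pair:
  1D -> 'D'
  6E -> 'EEEEEE'
  4D -> 'DDDD'
  3E -> 'EEE'
  5E -> 'EEEEE'

Decoded = DEEEEEEDDDDEEEEEEEE


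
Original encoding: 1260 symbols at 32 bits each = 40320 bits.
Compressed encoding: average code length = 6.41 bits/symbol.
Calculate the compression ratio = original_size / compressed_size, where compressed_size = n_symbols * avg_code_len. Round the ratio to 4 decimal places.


original_size = n_symbols * orig_bits = 1260 * 32 = 40320 bits
compressed_size = n_symbols * avg_code_len = 1260 * 6.41 = 8076.6 bits
ratio = original_size / compressed_size = 40320 / 8076.6 = 4.9922

Compression ratio = 4.9922


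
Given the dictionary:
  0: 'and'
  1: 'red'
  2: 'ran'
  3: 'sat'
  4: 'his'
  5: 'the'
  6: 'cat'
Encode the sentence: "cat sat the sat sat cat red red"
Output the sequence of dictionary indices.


Look up each word in the dictionary:
  'cat' -> 6
  'sat' -> 3
  'the' -> 5
  'sat' -> 3
  'sat' -> 3
  'cat' -> 6
  'red' -> 1
  'red' -> 1

Encoded: [6, 3, 5, 3, 3, 6, 1, 1]


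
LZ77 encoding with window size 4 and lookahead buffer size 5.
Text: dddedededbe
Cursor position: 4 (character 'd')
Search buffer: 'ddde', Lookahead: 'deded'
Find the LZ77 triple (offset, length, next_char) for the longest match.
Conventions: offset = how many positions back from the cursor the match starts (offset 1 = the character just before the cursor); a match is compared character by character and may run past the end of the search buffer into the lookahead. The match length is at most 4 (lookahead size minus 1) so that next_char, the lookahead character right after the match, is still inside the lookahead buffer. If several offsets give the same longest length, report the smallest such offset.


Try each offset into the search buffer:
  offset=1 (pos 3, char 'e'): match length 0
  offset=2 (pos 2, char 'd'): match length 4
  offset=3 (pos 1, char 'd'): match length 1
  offset=4 (pos 0, char 'd'): match length 1
Longest match has length 4 at offset 2.
next_char = character at position 4 + 4 = 8 -> 'd'

Best match: offset=2, length=4 (matching 'dede' starting at position 2)
LZ77 triple: (2, 4, 'd')


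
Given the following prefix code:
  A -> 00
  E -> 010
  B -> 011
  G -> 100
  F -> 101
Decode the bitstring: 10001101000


Decoding step by step:
Bits 100 -> G
Bits 011 -> B
Bits 010 -> E
Bits 00 -> A


Decoded message: GBEA


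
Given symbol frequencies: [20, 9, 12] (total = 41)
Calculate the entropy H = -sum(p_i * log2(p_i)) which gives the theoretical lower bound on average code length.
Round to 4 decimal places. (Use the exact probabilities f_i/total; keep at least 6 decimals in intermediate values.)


Per-symbol terms -p_i * log2(p_i) with p_i = f_i/41:
  p = 20/41 = 0.487805: log2(p) = -1.035624, -p*log2(p) = 0.505182
  p = 9/41 = 0.219512: log2(p) = -2.187627, -p*log2(p) = 0.480211
  p = 12/41 = 0.292683: log2(p) = -1.772590, -p*log2(p) = 0.518807
H = 0.505182 + 0.480211 + 0.518807 = 1.504200

H = 1.5042 bits/symbol
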